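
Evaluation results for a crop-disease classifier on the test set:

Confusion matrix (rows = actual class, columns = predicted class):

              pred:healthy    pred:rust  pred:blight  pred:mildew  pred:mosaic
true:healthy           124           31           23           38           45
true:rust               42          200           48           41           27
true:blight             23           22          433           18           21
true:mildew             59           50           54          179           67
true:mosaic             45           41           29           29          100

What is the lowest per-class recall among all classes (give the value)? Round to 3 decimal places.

0.410

Per-class recall (TP/(TP+FN)):
  healthy: TP=124, FN=31+23+38+45=137 → 124/261 = 0.4751
  rust: TP=200, FN=42+48+41+27=158 → 200/358 = 0.5587
  blight: TP=433, FN=23+22+18+21=84 → 433/517 = 0.8375
  mildew: TP=179, FN=59+50+54+67=230 → 179/409 = 0.4377
  mosaic: TP=100, FN=45+41+29+29=144 → 100/244 = 0.4098
Lowest is class 'mosaic' with recall = 0.410.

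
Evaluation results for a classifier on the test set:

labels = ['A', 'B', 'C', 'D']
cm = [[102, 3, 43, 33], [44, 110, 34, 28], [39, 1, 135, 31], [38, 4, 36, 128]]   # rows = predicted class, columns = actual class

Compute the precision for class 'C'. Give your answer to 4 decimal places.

0.6553

One-vs-rest for 'C': TP = diagonal; FP = other classes predicted 'C'; FN = 'C' predicted as other.
precision = TP/(TP+FP).
C: TP=135, FP=39+1+31=71 → 135/206 = 0.65534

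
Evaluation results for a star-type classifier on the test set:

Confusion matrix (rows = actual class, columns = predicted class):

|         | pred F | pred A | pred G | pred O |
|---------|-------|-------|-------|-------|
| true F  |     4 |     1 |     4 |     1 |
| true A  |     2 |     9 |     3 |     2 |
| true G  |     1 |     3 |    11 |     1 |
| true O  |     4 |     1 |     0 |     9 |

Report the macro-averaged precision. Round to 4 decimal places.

0.5775

Per-class precision (TP/(TP+FP)):
  F: TP=4, FP=2+1+4=7 → 4/11 = 0.36364
  A: TP=9, FP=1+3+1=5 → 9/14 = 0.64286
  G: TP=11, FP=4+3+0=7 → 11/18 = 0.61111
  O: TP=9, FP=1+2+1=4 → 9/13 = 0.69231
Macro-precision = mean = (0.36364 + 0.64286 + 0.61111 + 0.69231) / 4 = 0.5775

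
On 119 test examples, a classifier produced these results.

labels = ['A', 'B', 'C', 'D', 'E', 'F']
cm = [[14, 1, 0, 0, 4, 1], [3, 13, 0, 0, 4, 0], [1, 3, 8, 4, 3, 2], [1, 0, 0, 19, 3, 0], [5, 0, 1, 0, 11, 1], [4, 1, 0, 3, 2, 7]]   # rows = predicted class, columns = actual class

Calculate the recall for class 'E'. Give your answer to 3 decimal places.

Treat 'E' as positive and all other classes as negative.
recall = TP/(TP+FN).
E: TP=11, FN=4+4+3+3+2=16 → 11/27 = 0.4074

0.407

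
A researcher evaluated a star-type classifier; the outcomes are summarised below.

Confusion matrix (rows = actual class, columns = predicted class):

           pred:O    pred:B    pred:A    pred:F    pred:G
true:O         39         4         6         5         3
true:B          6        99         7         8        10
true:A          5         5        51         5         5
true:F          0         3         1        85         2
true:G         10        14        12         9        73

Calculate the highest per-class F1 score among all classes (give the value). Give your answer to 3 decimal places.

0.837

Per-class F1 score (2·TP/(2·TP+FP+FN)):
  O: TP=39, FP=6+5+0+10=21, FN=4+6+5+3=18 → 78/117 = 0.6667
  B: TP=99, FP=4+5+3+14=26, FN=6+7+8+10=31 → 198/255 = 0.7765
  A: TP=51, FP=6+7+1+12=26, FN=5+5+5+5=20 → 102/148 = 0.6892
  F: TP=85, FP=5+8+5+9=27, FN=0+3+1+2=6 → 170/203 = 0.8374
  G: TP=73, FP=3+10+5+2=20, FN=10+14+12+9=45 → 146/211 = 0.6919
Highest is class 'F' with F1 score = 0.837.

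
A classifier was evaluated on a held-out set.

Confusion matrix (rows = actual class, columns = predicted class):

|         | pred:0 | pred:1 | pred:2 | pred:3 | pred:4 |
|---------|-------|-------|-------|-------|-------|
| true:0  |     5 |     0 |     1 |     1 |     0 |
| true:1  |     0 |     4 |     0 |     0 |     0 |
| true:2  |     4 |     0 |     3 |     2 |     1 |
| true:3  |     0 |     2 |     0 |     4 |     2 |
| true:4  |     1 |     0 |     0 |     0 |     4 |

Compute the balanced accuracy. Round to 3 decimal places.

Balanced accuracy = mean of per-class recall.
  0: recall = 5/7 = 0.7143
  1: recall = 4/4 = 1.0000
  2: recall = 3/10 = 0.3000
  3: recall = 4/8 = 0.5000
  4: recall = 4/5 = 0.8000
Mean = (0.7143 + 1.0000 + 0.3000 + 0.5000 + 0.8000) / 5 = 0.663

0.663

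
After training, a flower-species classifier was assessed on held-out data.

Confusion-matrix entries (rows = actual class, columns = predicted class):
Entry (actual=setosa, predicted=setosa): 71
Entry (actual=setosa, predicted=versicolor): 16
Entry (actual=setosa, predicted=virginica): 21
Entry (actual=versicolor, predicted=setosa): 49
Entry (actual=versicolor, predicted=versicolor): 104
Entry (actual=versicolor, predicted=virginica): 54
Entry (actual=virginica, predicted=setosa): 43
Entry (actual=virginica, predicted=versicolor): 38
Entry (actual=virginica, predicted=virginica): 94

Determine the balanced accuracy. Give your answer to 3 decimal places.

0.566

Balanced accuracy = mean of per-class recall.
  setosa: recall = 71/108 = 0.6574
  versicolor: recall = 104/207 = 0.5024
  virginica: recall = 94/175 = 0.5371
Mean = (0.6574 + 0.5024 + 0.5371) / 3 = 0.566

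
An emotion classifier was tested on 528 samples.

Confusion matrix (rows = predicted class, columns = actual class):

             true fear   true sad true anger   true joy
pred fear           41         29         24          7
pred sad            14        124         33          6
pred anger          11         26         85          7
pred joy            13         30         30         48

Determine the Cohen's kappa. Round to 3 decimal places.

0.403

Observed agreement pₒ = trace/N = 298/528 = 0.5644
Expected agreement pₑ = Σ (rowᵢ·colᵢ)/N² = (79·101 + 209·177 + 172·129 + 68·121)/528² = 0.2704
κ = (pₒ − pₑ)/(1 − pₑ) = (0.5644 − 0.2704)/(1 − 0.2704) = 0.403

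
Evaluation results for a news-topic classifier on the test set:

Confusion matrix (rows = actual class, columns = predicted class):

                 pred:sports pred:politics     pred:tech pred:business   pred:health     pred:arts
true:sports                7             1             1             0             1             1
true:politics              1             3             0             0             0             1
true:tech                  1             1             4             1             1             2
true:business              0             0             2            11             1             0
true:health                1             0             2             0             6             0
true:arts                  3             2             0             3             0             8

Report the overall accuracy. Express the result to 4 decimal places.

Accuracy = trace / total = (7+3+4+11+6+8=39) / 65 = 39/65 = 0.6000

0.6000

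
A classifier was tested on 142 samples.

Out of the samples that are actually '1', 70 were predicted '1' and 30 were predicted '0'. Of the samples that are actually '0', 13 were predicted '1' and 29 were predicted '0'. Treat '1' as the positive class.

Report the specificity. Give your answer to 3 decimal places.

Specificity = TN/(TN+FP) = 29/(29+13) = 0.690

0.690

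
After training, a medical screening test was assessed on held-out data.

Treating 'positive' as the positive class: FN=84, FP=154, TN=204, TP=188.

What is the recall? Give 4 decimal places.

Recall = TP/(TP+FN) = 188/(188+84) = 188/272 = 0.6912

0.6912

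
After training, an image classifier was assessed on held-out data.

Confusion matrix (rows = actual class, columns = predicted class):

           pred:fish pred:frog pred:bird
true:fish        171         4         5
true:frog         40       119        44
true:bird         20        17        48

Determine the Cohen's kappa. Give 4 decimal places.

0.5678

Observed agreement pₒ = trace/N = 338/468 = 0.72222
Expected agreement pₑ = Σ (rowᵢ·colᵢ)/N² = (180·231 + 203·140 + 85·97)/468² = 0.35724
κ = (pₒ − pₑ)/(1 − pₑ) = (0.72222 − 0.35724)/(1 − 0.35724) = 0.5678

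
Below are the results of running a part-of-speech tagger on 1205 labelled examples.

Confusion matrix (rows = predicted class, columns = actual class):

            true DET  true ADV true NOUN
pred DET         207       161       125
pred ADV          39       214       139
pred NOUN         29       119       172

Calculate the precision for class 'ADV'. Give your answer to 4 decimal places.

0.5459

One-vs-rest for 'ADV': TP = diagonal; FP = other classes predicted 'ADV'; FN = 'ADV' predicted as other.
precision = TP/(TP+FP).
ADV: TP=214, FP=39+139=178 → 214/392 = 0.54592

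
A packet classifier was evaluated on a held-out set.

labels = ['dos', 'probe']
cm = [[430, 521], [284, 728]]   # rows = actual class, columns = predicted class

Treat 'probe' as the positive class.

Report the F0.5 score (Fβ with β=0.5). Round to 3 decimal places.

0.606

Fβ = (1+β²)·TP / ((1+β²)·TP + β²·FN + FP), with β²=1/4
= 1.25·728 / (1.25·728 + 0.25·284 + 521) = 0.606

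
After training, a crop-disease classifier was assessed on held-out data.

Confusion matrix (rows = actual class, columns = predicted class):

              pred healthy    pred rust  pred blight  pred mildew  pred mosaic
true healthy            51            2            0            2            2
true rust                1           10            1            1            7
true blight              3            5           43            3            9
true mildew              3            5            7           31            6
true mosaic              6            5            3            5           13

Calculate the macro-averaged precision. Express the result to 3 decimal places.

0.611

Per-class precision (TP/(TP+FP)):
  healthy: TP=51, FP=1+3+3+6=13 → 51/64 = 0.7969
  rust: TP=10, FP=2+5+5+5=17 → 10/27 = 0.3704
  blight: TP=43, FP=0+1+7+3=11 → 43/54 = 0.7963
  mildew: TP=31, FP=2+1+3+5=11 → 31/42 = 0.7381
  mosaic: TP=13, FP=2+7+9+6=24 → 13/37 = 0.3514
Macro-precision = mean = (0.7969 + 0.3704 + 0.7963 + 0.7381 + 0.3514) / 5 = 0.611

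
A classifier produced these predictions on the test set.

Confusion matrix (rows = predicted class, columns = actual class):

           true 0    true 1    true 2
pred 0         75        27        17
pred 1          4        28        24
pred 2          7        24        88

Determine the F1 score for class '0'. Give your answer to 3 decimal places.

0.732

Take TP from the diagonal, FP from the rest of the '0' prediction marginal, FN from the rest of the '0' actual marginal.
F1 score = 2·TP/(2·TP+FP+FN).
0: TP=75, FP=27+17=44, FN=4+7=11 → 150/205 = 0.7317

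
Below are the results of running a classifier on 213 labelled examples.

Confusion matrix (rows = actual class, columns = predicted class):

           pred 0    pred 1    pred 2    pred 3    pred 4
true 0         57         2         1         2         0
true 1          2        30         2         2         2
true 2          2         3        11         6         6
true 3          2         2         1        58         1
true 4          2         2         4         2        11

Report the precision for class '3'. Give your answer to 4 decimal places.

precision = TP/(TP+FP).
3: TP=58, FP=2+2+6+2=12 → 58/70 = 0.82857

0.8286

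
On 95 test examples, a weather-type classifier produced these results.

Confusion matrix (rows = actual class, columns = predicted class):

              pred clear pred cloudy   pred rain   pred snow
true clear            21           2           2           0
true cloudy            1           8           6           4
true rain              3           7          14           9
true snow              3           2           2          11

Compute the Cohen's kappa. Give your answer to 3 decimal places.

Observed agreement pₒ = trace/N = 54/95 = 0.5684
Expected agreement pₑ = Σ (rowᵢ·colᵢ)/N² = (25·28 + 19·19 + 33·24 + 18·24)/95² = 0.2532
κ = (pₒ − pₑ)/(1 − pₑ) = (0.5684 − 0.2532)/(1 − 0.2532) = 0.422

0.422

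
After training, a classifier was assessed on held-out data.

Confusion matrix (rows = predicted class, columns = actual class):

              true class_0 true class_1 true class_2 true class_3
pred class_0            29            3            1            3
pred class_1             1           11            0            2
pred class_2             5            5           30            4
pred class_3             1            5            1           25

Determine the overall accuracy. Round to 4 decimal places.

Accuracy = trace / total = (29+11+30+25=95) / 126 = 95/126 = 0.7540

0.7540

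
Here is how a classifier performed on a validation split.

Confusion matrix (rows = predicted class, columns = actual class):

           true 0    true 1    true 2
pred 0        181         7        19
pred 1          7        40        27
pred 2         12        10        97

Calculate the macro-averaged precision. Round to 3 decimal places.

0.743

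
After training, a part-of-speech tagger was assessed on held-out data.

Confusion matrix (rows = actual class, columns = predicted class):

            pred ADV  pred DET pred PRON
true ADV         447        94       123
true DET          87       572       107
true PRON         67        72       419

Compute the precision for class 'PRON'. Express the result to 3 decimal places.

0.646

Treat 'PRON' as positive and all other classes as negative.
precision = TP/(TP+FP).
PRON: TP=419, FP=123+107=230 → 419/649 = 0.6456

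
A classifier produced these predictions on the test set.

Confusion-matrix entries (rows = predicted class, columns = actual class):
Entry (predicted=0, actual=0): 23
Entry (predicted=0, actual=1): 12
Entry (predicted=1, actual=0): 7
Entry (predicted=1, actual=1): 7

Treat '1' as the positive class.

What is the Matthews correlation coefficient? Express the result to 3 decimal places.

MCC = (TP·TN − FP·FN) / √((TP+FP)(TP+FN)(TN+FP)(TN+FN))
Numerator = 7·23 − 7·12 = 77
Denominator = √(14·19·30·35) = √279300 = 528.4884
MCC = 77 / 528.4884 = 0.146

0.146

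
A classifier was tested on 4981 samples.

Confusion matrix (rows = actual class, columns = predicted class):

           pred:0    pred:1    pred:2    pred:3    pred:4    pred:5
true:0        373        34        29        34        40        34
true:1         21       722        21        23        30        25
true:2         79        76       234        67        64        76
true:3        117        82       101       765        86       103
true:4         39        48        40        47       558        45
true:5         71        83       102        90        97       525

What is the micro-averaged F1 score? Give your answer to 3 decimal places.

Micro-averaging pools counts across classes: ΣTP=3177, ΣFP=1804, ΣFN=1804.
Micro-F1 score = 2·TP/(2·TP+FP+FN) on pooled counts = 0.638 (equals overall accuracy in single-label multiclass).

0.638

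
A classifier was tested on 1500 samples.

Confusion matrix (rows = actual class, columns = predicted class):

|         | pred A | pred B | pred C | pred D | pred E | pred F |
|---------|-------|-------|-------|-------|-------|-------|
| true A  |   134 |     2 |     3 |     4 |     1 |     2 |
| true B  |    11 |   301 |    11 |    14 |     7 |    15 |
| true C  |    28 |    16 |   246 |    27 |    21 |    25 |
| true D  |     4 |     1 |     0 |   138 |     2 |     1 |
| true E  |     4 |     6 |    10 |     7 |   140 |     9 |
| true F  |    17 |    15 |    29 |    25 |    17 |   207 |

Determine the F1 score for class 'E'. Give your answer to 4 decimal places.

0.7692

One-vs-rest for 'E': TP = diagonal; FP = other classes predicted 'E'; FN = 'E' predicted as other.
F1 score = 2·TP/(2·TP+FP+FN).
E: TP=140, FP=1+7+21+2+17=48, FN=4+6+10+7+9=36 → 280/364 = 0.76923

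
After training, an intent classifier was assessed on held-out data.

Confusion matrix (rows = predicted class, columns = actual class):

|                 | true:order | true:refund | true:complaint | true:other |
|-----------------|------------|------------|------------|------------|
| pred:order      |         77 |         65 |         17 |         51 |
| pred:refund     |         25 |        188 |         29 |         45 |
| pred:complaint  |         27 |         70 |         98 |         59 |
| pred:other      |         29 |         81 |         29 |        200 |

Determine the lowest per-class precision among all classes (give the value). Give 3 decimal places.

Per-class precision (TP/(TP+FP)):
  order: TP=77, FP=65+17+51=133 → 77/210 = 0.3667
  refund: TP=188, FP=25+29+45=99 → 188/287 = 0.6551
  complaint: TP=98, FP=27+70+59=156 → 98/254 = 0.3858
  other: TP=200, FP=29+81+29=139 → 200/339 = 0.5900
Lowest is class 'order' with precision = 0.367.

0.367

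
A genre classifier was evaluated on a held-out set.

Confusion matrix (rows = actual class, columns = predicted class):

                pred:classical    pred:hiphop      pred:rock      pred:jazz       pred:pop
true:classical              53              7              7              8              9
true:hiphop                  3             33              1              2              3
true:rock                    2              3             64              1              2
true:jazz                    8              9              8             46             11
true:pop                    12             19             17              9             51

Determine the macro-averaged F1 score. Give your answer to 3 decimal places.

0.634

Per-class F1 score (2·TP/(2·TP+FP+FN)):
  classical: TP=53, FP=3+2+8+12=25, FN=7+7+8+9=31 → 106/162 = 0.6543
  hiphop: TP=33, FP=7+3+9+19=38, FN=3+1+2+3=9 → 66/113 = 0.5841
  rock: TP=64, FP=7+1+8+17=33, FN=2+3+1+2=8 → 128/169 = 0.7574
  jazz: TP=46, FP=8+2+1+9=20, FN=8+9+8+11=36 → 92/148 = 0.6216
  pop: TP=51, FP=9+3+2+11=25, FN=12+19+17+9=57 → 102/184 = 0.5543
Macro-F1 score = mean = (0.6543 + 0.5841 + 0.7574 + 0.6216 + 0.5543) / 5 = 0.634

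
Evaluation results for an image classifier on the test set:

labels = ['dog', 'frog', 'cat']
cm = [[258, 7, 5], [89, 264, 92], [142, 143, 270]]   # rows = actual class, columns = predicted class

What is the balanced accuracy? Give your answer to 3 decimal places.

0.678

Balanced accuracy = mean of per-class recall.
  dog: recall = 258/270 = 0.9556
  frog: recall = 264/445 = 0.5933
  cat: recall = 270/555 = 0.4865
Mean = (0.9556 + 0.5933 + 0.4865) / 3 = 0.678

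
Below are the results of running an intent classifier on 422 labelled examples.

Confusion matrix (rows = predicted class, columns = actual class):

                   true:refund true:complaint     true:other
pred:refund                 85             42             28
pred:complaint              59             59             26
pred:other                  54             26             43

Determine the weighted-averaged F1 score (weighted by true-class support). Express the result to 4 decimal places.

Per-class F1 score (2·TP/(2·TP+FP+FN)):
  refund: TP=85, FP=42+28=70, FN=59+54=113 → 170/353 = 0.48159
  complaint: TP=59, FP=59+26=85, FN=42+26=68 → 118/271 = 0.43542
  other: TP=43, FP=54+26=80, FN=28+26=54 → 86/220 = 0.39091
Weighted-F1 score = Σ (supportᵢ/N)·F1 scoreᵢ with N=422: (198/422)·0.48159 + (127/422)·0.43542 + (97/422)·0.39091 = 0.4469

0.4469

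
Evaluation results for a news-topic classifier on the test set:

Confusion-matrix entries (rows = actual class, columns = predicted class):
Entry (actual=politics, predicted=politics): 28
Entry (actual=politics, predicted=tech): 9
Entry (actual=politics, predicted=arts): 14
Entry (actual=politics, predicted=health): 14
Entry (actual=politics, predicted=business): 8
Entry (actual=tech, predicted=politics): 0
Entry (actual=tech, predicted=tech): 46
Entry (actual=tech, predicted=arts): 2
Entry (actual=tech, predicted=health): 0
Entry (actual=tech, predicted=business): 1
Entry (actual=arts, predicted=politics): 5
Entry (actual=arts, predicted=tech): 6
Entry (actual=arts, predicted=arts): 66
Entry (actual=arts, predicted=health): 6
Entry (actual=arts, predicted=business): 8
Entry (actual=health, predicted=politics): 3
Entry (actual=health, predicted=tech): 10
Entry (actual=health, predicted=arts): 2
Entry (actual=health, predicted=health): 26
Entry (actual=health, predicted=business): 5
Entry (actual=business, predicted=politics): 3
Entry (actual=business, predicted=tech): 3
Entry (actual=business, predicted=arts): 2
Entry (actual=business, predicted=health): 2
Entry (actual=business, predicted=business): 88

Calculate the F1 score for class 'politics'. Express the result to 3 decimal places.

0.500

Treat 'politics' as positive and all other classes as negative.
F1 score = 2·TP/(2·TP+FP+FN).
politics: TP=28, FP=0+5+3+3=11, FN=9+14+14+8=45 → 56/112 = 0.5000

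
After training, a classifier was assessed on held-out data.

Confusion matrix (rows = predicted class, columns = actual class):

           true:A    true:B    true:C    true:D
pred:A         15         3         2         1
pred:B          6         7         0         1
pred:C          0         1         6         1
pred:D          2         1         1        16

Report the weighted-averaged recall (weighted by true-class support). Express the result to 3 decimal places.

0.698

Per-class recall (TP/(TP+FN)):
  A: TP=15, FN=6+0+2=8 → 15/23 = 0.6522
  B: TP=7, FN=3+1+1=5 → 7/12 = 0.5833
  C: TP=6, FN=2+0+1=3 → 6/9 = 0.6667
  D: TP=16, FN=1+1+1=3 → 16/19 = 0.8421
Weighted-recall = Σ (supportᵢ/N)·recallᵢ with N=63: (23/63)·0.6522 + (12/63)·0.5833 + (9/63)·0.6667 + (19/63)·0.8421 = 0.698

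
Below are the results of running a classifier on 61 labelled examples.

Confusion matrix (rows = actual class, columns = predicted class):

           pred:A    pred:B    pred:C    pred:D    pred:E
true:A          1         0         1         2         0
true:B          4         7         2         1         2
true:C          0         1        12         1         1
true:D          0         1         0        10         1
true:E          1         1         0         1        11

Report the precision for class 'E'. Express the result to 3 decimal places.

One-vs-rest for 'E': TP = diagonal; FP = other classes predicted 'E'; FN = 'E' predicted as other.
precision = TP/(TP+FP).
E: TP=11, FP=0+2+1+1=4 → 11/15 = 0.7333

0.733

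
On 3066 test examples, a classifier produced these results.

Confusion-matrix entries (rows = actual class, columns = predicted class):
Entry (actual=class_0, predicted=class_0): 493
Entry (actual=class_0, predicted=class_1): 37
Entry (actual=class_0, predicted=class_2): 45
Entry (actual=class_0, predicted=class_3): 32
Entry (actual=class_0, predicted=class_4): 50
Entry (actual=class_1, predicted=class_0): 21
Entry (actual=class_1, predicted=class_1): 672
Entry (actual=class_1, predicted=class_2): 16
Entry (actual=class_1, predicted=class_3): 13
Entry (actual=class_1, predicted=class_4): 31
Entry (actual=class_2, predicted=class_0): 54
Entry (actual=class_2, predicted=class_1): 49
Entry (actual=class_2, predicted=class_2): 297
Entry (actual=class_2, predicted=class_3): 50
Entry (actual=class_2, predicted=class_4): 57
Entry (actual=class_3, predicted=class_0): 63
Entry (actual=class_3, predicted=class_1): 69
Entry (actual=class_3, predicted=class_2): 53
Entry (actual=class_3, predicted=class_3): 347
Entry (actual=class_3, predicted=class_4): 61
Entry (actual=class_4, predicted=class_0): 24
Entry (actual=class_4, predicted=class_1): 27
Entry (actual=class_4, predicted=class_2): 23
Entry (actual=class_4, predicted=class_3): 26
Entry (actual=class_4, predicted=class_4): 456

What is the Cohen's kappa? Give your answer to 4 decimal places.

Observed agreement pₒ = trace/N = 2265/3066 = 0.73875
Expected agreement pₑ = Σ (rowᵢ·colᵢ)/N² = (657·655 + 753·854 + 507·434 + 593·468 + 556·655)/3066² = 0.20586
κ = (pₒ − pₑ)/(1 − pₑ) = (0.73875 − 0.20586)/(1 − 0.20586) = 0.6710

0.6710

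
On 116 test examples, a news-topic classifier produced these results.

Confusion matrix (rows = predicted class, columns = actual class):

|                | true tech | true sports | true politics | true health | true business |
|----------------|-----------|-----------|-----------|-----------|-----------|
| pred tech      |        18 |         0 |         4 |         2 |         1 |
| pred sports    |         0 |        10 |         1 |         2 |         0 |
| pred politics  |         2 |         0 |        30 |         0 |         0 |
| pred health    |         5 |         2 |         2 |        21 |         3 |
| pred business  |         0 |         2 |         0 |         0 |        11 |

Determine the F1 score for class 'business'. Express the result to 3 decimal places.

0.786

Treat 'business' as positive and all other classes as negative.
F1 score = 2·TP/(2·TP+FP+FN).
business: TP=11, FP=0+2+0+0=2, FN=1+0+0+3=4 → 22/28 = 0.7857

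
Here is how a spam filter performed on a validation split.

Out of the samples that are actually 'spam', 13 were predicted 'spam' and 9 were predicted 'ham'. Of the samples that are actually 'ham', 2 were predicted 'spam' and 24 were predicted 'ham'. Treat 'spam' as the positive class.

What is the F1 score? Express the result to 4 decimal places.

Precision = TP/(TP+FP) = 13/15 = 0.8667
Recall = TP/(TP+FN) = 13/22 = 0.5909
F1 = 2·TP/(2·TP+FP+FN) = 26/37 = 0.7027

0.7027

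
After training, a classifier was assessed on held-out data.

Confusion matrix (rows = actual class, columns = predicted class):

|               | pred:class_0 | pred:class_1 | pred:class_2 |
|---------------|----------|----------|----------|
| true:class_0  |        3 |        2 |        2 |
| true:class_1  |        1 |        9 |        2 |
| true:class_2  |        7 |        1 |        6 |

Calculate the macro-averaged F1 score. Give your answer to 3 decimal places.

0.528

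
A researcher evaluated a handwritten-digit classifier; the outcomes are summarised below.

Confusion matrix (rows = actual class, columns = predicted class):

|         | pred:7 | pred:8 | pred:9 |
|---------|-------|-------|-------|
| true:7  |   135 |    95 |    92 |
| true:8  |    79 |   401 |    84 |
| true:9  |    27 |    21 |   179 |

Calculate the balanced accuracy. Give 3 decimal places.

0.640

Balanced accuracy = mean of per-class recall.
  7: recall = 135/322 = 0.4193
  8: recall = 401/564 = 0.7110
  9: recall = 179/227 = 0.7885
Mean = (0.4193 + 0.7110 + 0.7885) / 3 = 0.640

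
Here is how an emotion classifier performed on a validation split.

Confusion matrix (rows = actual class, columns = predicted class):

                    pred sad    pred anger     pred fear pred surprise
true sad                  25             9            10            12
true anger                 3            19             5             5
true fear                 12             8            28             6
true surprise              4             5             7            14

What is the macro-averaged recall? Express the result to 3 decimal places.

Per-class recall (TP/(TP+FN)):
  sad: TP=25, FN=9+10+12=31 → 25/56 = 0.4464
  anger: TP=19, FN=3+5+5=13 → 19/32 = 0.5938
  fear: TP=28, FN=12+8+6=26 → 28/54 = 0.5185
  surprise: TP=14, FN=4+5+7=16 → 14/30 = 0.4667
Macro-recall = mean = (0.4464 + 0.5938 + 0.5185 + 0.4667) / 4 = 0.506

0.506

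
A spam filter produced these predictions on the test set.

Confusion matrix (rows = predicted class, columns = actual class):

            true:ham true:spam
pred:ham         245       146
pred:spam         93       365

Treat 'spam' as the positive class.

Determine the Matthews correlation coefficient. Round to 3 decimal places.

MCC = (TP·TN − FP·FN) / √((TP+FP)(TP+FN)(TN+FP)(TN+FN))
Numerator = 365·245 − 93·146 = 75847
Denominator = √(458·511·338·391) = √30929994004 = 175869.2526
MCC = 75847 / 175869.2526 = 0.431

0.431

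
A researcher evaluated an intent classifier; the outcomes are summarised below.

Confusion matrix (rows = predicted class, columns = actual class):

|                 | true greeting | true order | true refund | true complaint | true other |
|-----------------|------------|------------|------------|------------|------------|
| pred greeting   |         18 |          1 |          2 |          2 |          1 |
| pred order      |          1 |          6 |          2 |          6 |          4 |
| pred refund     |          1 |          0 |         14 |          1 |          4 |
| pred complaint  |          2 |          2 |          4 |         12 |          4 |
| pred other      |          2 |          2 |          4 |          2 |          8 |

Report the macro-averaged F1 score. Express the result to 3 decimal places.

Per-class F1 score (2·TP/(2·TP+FP+FN)):
  greeting: TP=18, FP=1+2+2+1=6, FN=1+1+2+2=6 → 36/48 = 0.7500
  order: TP=6, FP=1+2+6+4=13, FN=1+0+2+2=5 → 12/30 = 0.4000
  refund: TP=14, FP=1+0+1+4=6, FN=2+2+4+4=12 → 28/46 = 0.6087
  complaint: TP=12, FP=2+2+4+4=12, FN=2+6+1+2=11 → 24/47 = 0.5106
  other: TP=8, FP=2+2+4+2=10, FN=1+4+4+4=13 → 16/39 = 0.4103
Macro-F1 score = mean = (0.7500 + 0.4000 + 0.6087 + 0.5106 + 0.4103) / 5 = 0.536

0.536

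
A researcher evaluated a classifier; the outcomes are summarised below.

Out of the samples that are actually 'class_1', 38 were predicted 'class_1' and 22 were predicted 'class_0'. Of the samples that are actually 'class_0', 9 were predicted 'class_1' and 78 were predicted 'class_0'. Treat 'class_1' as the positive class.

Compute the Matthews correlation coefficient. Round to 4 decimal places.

MCC = (TP·TN − FP·FN) / √((TP+FP)(TP+FN)(TN+FP)(TN+FN))
Numerator = 38·78 − 9·22 = 2766
Denominator = √(47·60·87·100) = √24534000 = 4953.1808
MCC = 2766 / 4953.1808 = 0.5584

0.5584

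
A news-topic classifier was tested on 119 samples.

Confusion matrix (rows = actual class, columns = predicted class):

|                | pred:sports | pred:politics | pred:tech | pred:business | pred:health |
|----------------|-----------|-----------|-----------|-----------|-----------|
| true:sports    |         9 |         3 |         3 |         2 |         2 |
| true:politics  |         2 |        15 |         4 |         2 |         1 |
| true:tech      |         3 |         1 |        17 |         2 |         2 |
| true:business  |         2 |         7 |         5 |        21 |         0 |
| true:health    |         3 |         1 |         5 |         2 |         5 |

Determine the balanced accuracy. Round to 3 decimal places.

Balanced accuracy = mean of per-class recall.
  sports: recall = 9/19 = 0.4737
  politics: recall = 15/24 = 0.6250
  tech: recall = 17/25 = 0.6800
  business: recall = 21/35 = 0.6000
  health: recall = 5/16 = 0.3125
Mean = (0.4737 + 0.6250 + 0.6800 + 0.6000 + 0.3125) / 5 = 0.538

0.538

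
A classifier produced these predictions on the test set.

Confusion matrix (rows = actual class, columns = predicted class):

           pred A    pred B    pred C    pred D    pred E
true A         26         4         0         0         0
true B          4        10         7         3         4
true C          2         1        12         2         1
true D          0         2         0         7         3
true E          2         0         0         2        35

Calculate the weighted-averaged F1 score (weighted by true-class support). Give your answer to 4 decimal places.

0.6949

Per-class F1 score (2·TP/(2·TP+FP+FN)):
  A: TP=26, FP=4+2+0+2=8, FN=4+0+0+0=4 → 52/64 = 0.81250
  B: TP=10, FP=4+1+2+0=7, FN=4+7+3+4=18 → 20/45 = 0.44444
  C: TP=12, FP=0+7+0+0=7, FN=2+1+2+1=6 → 24/37 = 0.64865
  D: TP=7, FP=0+3+2+2=7, FN=0+2+0+3=5 → 14/26 = 0.53846
  E: TP=35, FP=0+4+1+3=8, FN=2+0+0+2=4 → 70/82 = 0.85366
Weighted-F1 score = Σ (supportᵢ/N)·F1 scoreᵢ with N=127: (30/127)·0.81250 + (28/127)·0.44444 + (18/127)·0.64865 + (12/127)·0.53846 + (39/127)·0.85366 = 0.6949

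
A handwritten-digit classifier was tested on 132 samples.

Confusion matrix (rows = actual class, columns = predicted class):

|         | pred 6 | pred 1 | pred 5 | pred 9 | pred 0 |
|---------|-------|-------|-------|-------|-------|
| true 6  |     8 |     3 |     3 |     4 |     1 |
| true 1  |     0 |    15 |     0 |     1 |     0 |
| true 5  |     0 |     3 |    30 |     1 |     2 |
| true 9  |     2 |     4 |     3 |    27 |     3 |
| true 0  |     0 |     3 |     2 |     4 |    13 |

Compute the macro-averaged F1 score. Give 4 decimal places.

Per-class F1 score (2·TP/(2·TP+FP+FN)):
  6: TP=8, FP=0+0+2+0=2, FN=3+3+4+1=11 → 16/29 = 0.55172
  1: TP=15, FP=3+3+4+3=13, FN=0+0+1+0=1 → 30/44 = 0.68182
  5: TP=30, FP=3+0+3+2=8, FN=0+3+1+2=6 → 60/74 = 0.81081
  9: TP=27, FP=4+1+1+4=10, FN=2+4+3+3=12 → 54/76 = 0.71053
  0: TP=13, FP=1+0+2+3=6, FN=0+3+2+4=9 → 26/41 = 0.63415
Macro-F1 score = mean = (0.55172 + 0.68182 + 0.81081 + 0.71053 + 0.63415) / 5 = 0.6778

0.6778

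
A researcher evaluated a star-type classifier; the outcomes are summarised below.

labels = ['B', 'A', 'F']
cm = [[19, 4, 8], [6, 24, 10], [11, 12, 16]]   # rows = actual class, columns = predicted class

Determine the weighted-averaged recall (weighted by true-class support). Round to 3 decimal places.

0.536

Per-class recall (TP/(TP+FN)):
  B: TP=19, FN=4+8=12 → 19/31 = 0.6129
  A: TP=24, FN=6+10=16 → 24/40 = 0.6000
  F: TP=16, FN=11+12=23 → 16/39 = 0.4103
Weighted-recall = Σ (supportᵢ/N)·recallᵢ with N=110: (31/110)·0.6129 + (40/110)·0.6000 + (39/110)·0.4103 = 0.536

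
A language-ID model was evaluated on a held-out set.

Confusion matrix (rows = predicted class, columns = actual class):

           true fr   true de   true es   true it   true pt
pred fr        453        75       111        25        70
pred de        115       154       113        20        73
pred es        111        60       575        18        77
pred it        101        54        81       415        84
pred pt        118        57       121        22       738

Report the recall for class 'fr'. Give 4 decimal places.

0.5045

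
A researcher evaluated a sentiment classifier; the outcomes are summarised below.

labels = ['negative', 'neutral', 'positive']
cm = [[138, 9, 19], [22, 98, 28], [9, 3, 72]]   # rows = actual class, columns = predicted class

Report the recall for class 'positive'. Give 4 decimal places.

recall = TP/(TP+FN).
positive: TP=72, FN=9+3=12 → 72/84 = 0.85714

0.8571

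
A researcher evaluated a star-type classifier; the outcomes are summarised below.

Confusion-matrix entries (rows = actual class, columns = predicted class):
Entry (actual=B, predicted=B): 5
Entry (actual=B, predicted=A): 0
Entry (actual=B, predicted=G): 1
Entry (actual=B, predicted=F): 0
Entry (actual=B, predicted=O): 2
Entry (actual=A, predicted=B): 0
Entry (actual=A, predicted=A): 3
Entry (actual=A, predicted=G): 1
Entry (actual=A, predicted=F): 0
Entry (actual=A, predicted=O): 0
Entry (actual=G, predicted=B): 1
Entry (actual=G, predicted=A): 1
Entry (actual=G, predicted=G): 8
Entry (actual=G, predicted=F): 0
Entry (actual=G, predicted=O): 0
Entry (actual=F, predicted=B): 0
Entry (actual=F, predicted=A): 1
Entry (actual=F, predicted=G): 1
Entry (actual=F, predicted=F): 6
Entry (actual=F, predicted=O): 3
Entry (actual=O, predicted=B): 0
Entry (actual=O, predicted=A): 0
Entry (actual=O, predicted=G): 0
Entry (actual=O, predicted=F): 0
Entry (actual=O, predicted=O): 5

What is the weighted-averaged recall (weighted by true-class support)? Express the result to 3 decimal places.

0.711

Per-class recall (TP/(TP+FN)):
  B: TP=5, FN=0+1+0+2=3 → 5/8 = 0.6250
  A: TP=3, FN=0+1+0+0=1 → 3/4 = 0.7500
  G: TP=8, FN=1+1+0+0=2 → 8/10 = 0.8000
  F: TP=6, FN=0+1+1+3=5 → 6/11 = 0.5455
  O: TP=5, FN=0+0+0+0=0 → 5/5 = 1.0000
Weighted-recall = Σ (supportᵢ/N)·recallᵢ with N=38: (8/38)·0.6250 + (4/38)·0.7500 + (10/38)·0.8000 + (11/38)·0.5455 + (5/38)·1.0000 = 0.711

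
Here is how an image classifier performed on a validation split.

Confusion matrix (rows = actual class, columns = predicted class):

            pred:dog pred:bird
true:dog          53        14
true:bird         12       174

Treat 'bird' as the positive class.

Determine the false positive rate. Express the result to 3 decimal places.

0.209

FPR = FP/(FP+TN) = 14/(14+53) = 0.209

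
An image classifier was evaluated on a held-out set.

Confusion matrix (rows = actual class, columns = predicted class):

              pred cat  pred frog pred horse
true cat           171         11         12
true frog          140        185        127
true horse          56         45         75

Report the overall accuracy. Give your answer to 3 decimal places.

0.524

Accuracy = trace / total = (171+185+75=431) / 822 = 431/822 = 0.524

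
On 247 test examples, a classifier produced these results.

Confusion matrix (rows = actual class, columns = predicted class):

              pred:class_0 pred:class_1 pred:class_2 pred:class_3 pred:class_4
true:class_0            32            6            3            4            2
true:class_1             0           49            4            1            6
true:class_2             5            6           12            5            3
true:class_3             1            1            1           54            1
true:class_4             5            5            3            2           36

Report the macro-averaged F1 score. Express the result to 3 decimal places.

Per-class F1 score (2·TP/(2·TP+FP+FN)):
  class_0: TP=32, FP=0+5+1+5=11, FN=6+3+4+2=15 → 64/90 = 0.7111
  class_1: TP=49, FP=6+6+1+5=18, FN=0+4+1+6=11 → 98/127 = 0.7717
  class_2: TP=12, FP=3+4+1+3=11, FN=5+6+5+3=19 → 24/54 = 0.4444
  class_3: TP=54, FP=4+1+5+2=12, FN=1+1+1+1=4 → 108/124 = 0.8710
  class_4: TP=36, FP=2+6+3+1=12, FN=5+5+3+2=15 → 72/99 = 0.7273
Macro-F1 score = mean = (0.7111 + 0.7717 + 0.4444 + 0.8710 + 0.7273) / 5 = 0.705

0.705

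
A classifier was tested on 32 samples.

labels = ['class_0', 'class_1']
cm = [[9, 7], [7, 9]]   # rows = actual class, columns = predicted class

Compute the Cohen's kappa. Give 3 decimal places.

0.125

Observed agreement pₒ = trace/N = 18/32 = 0.5625
Expected agreement pₑ = Σ (rowᵢ·colᵢ)/N² = (16·16 + 16·16)/32² = 0.5000
κ = (pₒ − pₑ)/(1 − pₑ) = (0.5625 − 0.5000)/(1 − 0.5000) = 0.125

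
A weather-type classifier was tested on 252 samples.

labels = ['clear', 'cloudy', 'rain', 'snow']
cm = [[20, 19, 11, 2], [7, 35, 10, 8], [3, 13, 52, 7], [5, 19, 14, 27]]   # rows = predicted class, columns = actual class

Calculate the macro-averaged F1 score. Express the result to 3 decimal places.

Per-class F1 score (2·TP/(2·TP+FP+FN)):
  clear: TP=20, FP=19+11+2=32, FN=7+3+5=15 → 40/87 = 0.4598
  cloudy: TP=35, FP=7+10+8=25, FN=19+13+19=51 → 70/146 = 0.4795
  rain: TP=52, FP=3+13+7=23, FN=11+10+14=35 → 104/162 = 0.6420
  snow: TP=27, FP=5+19+14=38, FN=2+8+7=17 → 54/109 = 0.4954
Macro-F1 score = mean = (0.4598 + 0.4795 + 0.6420 + 0.4954) / 4 = 0.519

0.519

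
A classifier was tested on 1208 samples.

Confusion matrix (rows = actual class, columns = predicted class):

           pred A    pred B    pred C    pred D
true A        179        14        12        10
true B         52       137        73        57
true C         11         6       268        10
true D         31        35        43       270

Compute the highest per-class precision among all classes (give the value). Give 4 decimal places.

0.7781

Per-class precision (TP/(TP+FP)):
  A: TP=179, FP=52+11+31=94 → 179/273 = 0.65568
  B: TP=137, FP=14+6+35=55 → 137/192 = 0.71354
  C: TP=268, FP=12+73+43=128 → 268/396 = 0.67677
  D: TP=270, FP=10+57+10=77 → 270/347 = 0.77810
Highest is class 'D' with precision = 0.7781.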